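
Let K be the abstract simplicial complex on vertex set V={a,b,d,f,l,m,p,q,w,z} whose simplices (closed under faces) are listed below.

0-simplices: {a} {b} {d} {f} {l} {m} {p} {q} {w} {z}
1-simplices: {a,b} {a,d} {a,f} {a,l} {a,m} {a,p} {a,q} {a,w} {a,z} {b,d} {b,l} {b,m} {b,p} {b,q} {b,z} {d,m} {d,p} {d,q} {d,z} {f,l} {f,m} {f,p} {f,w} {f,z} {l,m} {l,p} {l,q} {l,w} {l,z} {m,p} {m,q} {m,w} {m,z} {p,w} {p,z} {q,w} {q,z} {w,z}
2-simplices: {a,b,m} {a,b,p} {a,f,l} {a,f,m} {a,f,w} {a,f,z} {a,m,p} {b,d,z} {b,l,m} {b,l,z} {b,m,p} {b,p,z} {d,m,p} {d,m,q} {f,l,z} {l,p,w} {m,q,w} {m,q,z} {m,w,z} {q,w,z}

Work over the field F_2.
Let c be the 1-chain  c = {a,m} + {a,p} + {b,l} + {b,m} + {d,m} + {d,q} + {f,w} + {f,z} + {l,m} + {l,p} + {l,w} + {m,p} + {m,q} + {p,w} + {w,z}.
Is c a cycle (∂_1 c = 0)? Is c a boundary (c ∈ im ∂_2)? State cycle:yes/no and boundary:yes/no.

cycle:yes boundary:no

n_0=10 n_1=38 n_2=20  [Z2]
∂1: piv[ab,ad,af,al,am,ap,aq,aw,az] rk=9  ker:bd,bl,bm,bp,bq,bz,dm,dp,dq,dz,fl,fm,fp,fw,fz,lm,lp,lq,lw,lz,mp,mq,mw,mz,pw,pz,qw,qz,wz
∂2: piv[abm,abp,afl,afm,afw,afz,amp,bdz,blm,blz,bpz,dmp,dmq,flz,lpw,mqw,mqz,mwz] rk=18  ker:bmp,qwz
∂1c = 0
c vs im∂2: residual ≠ 0 ⇒ not boundary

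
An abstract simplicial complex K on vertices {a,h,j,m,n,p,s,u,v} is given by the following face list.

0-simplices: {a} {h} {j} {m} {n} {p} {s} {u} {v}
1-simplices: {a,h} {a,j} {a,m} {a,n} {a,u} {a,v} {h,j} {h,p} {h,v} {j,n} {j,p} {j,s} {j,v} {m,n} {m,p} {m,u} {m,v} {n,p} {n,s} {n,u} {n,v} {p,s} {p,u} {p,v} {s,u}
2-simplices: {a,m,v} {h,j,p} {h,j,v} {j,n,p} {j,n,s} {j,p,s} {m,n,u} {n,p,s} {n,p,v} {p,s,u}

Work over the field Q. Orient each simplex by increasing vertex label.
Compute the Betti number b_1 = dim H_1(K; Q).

b_1=8

n_0=9 n_1=25 n_2=10  [Q]
∂1: piv[ah,aj,am,an,au,av,hp,js] rk=8  ker:hj,hv,jn,jp,jv,mn,mp,mu,mv,np,ns,nu,nv,ps,pu,pv,su
∂2: piv[amv,hjp,hjv,jnp,jns,jps,mnu,npv,psu] rk=9  ker:nps
b_1=(25−8)−9=8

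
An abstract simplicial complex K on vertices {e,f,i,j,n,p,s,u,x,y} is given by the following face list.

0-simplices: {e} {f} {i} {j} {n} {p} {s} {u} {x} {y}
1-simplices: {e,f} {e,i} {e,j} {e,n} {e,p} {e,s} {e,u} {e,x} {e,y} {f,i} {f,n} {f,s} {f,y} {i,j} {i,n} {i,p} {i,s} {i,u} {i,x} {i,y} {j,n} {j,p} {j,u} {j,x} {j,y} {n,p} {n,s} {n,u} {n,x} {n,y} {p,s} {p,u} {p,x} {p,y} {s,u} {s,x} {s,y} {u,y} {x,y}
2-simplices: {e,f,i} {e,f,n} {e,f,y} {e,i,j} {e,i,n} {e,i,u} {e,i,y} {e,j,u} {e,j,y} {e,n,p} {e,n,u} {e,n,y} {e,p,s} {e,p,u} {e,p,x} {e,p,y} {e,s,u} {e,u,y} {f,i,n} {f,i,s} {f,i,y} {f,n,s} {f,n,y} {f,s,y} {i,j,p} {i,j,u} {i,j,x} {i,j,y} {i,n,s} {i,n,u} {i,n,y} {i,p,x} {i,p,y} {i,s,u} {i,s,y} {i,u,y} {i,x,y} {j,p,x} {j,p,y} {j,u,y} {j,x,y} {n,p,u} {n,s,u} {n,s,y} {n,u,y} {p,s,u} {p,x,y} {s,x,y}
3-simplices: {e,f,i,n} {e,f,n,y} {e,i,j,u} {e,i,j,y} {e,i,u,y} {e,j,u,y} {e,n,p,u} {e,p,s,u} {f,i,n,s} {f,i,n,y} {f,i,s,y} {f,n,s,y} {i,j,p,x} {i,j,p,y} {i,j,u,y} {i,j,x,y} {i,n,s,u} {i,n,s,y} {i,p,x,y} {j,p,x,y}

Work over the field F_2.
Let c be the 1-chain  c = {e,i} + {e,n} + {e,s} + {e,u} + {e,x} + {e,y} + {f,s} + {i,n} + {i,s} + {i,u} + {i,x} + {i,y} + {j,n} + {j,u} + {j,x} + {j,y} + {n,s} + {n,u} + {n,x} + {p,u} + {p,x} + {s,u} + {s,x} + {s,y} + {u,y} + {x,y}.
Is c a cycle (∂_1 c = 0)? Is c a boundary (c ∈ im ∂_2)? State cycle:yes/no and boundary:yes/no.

cycle:no boundary:no

n_0=10 n_1=39 n_2=48 n_3=20  [Z2]
∂1: piv[ef,ei,ej,en,ep,es,eu,ex,ey] rk=9  ker:fi,fn,fs,fy,ij,in,ip,is,iu,ix,iy,jn,jp,ju,jx,jy,np,ns,nu,nx,ny,ps,pu,px,py,su,sx,sy,uy,xy
∂2: piv[efi,efn,efy,eij,ein,eiu,eiy,eju,ejy,enp,enu,eny,eps,epu,epx,epy,esu,euy,fis,fns,fsy,ijp,ijx,ipx,ipy,isu,ixy,sxy] rk=28  ker:fin,fiy,fny,iju,ijy,ins,inu,iny,isy,iuy,jpx,jpy,juy,jxy,npu,nsu,nsy,nuy,psu,pxy
∂3: piv[efin,efny,eiju,eijy,eiuy,ejuy,enpu,epsu,fins,finy,fisy,fnsy,ijpx,ijpy,ijxy,insu,ipxy] rk=17  ker:ijuy,insy,jpxy
∂1c = {f} + {s} + {u} + {x}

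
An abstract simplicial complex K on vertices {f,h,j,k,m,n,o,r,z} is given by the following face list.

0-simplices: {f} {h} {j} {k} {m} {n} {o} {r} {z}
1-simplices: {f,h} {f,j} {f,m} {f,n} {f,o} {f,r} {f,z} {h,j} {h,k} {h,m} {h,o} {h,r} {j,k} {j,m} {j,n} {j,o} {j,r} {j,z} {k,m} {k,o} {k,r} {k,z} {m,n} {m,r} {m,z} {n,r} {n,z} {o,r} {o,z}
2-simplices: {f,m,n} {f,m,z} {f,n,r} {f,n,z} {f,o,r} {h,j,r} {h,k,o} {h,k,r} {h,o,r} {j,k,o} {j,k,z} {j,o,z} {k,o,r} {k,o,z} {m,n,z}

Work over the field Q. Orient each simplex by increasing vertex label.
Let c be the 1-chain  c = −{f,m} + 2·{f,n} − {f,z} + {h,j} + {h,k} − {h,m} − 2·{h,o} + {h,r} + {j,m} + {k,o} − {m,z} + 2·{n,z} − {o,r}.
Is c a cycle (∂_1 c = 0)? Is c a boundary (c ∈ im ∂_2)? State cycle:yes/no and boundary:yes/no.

cycle:yes boundary:no

n_0=9 n_1=29 n_2=15  [Q]
∂1: piv[fh,fj,fm,fn,fo,fr,fz,hk] rk=8  ker:hj,hm,ho,hr,jk,jm,jn,jo,jr,jz,km,ko,kr,kz,mn,mr,mz,nr,nz,or,oz
∂2: piv[fmn,fmz,fnr,fnz,for,hjr,hko,hkr,hor,jko,jkz,joz] rk=12  ker:kor,koz,mnz
∂1c = 0
c vs im∂2: residual ≠ 0 ⇒ not boundary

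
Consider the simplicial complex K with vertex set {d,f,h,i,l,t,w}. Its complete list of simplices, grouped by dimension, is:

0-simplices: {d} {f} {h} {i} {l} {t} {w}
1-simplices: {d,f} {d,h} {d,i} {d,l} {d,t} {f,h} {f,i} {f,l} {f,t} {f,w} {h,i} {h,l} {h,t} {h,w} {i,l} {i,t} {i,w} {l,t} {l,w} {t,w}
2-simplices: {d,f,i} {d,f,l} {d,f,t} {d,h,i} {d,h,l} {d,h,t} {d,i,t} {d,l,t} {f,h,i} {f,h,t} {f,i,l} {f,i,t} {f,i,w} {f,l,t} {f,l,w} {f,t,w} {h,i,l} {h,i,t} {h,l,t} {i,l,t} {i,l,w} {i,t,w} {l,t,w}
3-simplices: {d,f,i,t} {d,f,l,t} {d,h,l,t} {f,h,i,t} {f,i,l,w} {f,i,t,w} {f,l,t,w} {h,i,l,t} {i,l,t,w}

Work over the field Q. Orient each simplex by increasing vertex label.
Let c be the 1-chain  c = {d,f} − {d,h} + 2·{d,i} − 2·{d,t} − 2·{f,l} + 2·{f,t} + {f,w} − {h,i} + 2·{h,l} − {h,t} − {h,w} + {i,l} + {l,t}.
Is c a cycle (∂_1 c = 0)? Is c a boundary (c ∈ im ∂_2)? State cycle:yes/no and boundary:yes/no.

n_0=7 n_1=20 n_2=23 n_3=9  [Q]
∂1: piv[df,dh,di,dl,dt,fw] rk=6  ker:fh,fi,fl,ft,hi,hl,ht,hw,il,it,iw,lt,lw,tw
∂2: piv[dfi,dfl,dft,dhi,dhl,dht,dit,dlt,fhi,fil,fiw,flw,ftw] rk=13  ker:fht,fit,flt,hil,hit,hlt,ilt,ilw,itw,ltw
∂3: piv[dfit,dflt,dhlt,fhit,filw,fitw,fltw,hilt,iltw] rk=9
∂1c = 0
c vs im∂2: residual ≠ 0 ⇒ not boundary

cycle:yes boundary:no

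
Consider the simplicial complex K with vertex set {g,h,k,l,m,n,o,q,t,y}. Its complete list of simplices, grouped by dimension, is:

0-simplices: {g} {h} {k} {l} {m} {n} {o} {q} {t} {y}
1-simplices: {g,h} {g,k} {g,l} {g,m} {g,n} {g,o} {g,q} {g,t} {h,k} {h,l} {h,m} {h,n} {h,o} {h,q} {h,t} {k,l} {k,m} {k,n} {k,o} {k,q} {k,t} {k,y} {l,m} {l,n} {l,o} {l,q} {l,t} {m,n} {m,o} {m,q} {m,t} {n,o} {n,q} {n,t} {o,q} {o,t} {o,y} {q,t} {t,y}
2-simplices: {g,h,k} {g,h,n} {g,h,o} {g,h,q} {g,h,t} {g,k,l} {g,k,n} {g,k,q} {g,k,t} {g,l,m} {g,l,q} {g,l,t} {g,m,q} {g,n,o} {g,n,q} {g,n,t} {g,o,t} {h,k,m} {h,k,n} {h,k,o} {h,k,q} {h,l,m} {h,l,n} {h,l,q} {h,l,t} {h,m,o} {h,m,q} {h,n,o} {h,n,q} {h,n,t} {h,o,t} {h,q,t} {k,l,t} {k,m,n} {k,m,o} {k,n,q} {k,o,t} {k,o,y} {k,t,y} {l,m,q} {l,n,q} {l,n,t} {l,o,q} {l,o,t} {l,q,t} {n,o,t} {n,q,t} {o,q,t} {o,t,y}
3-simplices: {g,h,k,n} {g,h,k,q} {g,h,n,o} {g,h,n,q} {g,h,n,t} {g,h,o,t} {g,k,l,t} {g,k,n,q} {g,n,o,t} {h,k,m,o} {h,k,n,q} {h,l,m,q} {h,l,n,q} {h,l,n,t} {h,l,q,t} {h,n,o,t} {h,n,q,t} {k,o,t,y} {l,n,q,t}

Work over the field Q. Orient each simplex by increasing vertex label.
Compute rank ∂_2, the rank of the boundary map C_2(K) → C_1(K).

n_0=10 n_1=39 n_2=49 n_3=19  [Q]
∂1: piv[gh,gk,gl,gm,gn,go,gq,gt,ky] rk=9  ker:hk,hl,hm,hn,ho,hq,ht,kl,km,kn,ko,kq,kt,lm,ln,lo,lq,lt,mn,mo,mq,mt,no,nq,nt,oq,ot,oy,qt,ty
∂2: piv[ghk,ghn,gho,ghq,ght,gkl,gkn,gkq,gkt,glm,glq,glt,gmq,gno,gnq,gnt,got,hkm,hko,hlm,hln,hlq,hmo,hqt,kmn,koy,kty,loq,lot] rk=29  ker:hkn,hkq,hlt,hmq,hno,hnq,hnt,hot,klt,kmo,knq,kot,lmq,lnq,lnt,lqt,not,nqt,oqt,oty
∂3: piv[ghkn,ghkq,ghno,ghnq,ghnt,ghot,gklt,gknq,gnot,hkmo,hlmq,hlnq,hlnt,hlqt,hnqt,koty] rk=16  ker:hknq,hnot,lnqt
rk∂_2=29

rank∂_2=29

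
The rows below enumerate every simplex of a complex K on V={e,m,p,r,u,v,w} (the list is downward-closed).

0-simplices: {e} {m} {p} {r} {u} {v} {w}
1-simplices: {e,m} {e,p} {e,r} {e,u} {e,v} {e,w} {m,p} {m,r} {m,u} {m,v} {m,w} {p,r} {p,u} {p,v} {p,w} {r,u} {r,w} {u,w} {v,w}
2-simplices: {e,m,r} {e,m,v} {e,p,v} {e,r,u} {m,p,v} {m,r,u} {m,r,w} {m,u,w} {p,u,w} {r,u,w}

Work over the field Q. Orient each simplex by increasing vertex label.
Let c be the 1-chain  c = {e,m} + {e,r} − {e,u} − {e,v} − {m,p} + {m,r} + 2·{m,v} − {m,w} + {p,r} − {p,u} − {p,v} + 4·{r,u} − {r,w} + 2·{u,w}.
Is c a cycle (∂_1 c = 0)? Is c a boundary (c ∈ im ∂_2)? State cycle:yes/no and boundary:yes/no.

cycle:yes boundary:no

n_0=7 n_1=19 n_2=10  [Q]
∂1: piv[em,ep,er,eu,ev,ew] rk=6  ker:mp,mr,mu,mv,mw,pr,pu,pv,pw,ru,rw,uw,vw
∂2: piv[emr,emv,epv,eru,mpv,mru,mrw,muw,puw] rk=9  ker:ruw
∂1c = 0
c vs im∂2: residual ≠ 0 ⇒ not boundary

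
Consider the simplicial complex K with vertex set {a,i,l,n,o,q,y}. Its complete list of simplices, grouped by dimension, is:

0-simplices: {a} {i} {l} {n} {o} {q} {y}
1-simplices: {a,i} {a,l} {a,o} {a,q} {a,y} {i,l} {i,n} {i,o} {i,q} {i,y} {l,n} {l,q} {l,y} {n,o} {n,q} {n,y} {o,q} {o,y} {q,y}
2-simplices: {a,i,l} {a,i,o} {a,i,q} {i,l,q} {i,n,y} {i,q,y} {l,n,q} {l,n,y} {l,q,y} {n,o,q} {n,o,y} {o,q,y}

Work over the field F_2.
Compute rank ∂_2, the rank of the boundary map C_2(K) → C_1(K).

n_0=7 n_1=19 n_2=12  [Z2]
∂1: piv[ai,al,ao,aq,ay,in] rk=6  ker:il,io,iq,iy,ln,lq,ly,no,nq,ny,oq,oy,qy
∂2: piv[ail,aio,aiq,ilq,iny,iqy,lnq,lny,lqy,noq,noy] rk=11  ker:oqy
rk∂_2=11

rank∂_2=11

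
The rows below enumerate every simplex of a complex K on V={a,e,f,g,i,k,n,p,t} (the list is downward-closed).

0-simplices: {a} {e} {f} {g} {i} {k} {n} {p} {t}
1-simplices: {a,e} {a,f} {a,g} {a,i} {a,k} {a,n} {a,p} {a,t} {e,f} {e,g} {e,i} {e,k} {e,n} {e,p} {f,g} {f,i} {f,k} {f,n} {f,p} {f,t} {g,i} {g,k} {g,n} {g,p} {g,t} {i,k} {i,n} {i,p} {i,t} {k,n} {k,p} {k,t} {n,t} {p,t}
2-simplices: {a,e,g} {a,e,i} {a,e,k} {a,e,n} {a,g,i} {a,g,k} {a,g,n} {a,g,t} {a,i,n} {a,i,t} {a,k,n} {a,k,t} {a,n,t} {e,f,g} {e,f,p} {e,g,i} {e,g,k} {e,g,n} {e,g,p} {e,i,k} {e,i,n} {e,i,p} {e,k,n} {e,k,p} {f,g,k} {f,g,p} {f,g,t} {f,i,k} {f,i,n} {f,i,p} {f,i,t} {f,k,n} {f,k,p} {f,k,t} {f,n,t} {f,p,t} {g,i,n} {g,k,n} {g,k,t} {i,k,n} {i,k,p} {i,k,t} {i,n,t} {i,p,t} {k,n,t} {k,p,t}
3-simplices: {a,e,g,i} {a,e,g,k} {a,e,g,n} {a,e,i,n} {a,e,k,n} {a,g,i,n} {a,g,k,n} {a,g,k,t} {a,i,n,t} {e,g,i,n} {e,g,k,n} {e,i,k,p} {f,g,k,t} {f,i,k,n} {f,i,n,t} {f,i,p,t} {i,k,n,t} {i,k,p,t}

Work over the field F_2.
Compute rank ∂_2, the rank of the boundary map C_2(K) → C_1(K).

n_0=9 n_1=34 n_2=46 n_3=18  [Z2]
∂1: piv[ae,af,ag,ai,ak,an,ap,at] rk=8  ker:ef,eg,ei,ek,en,ep,fg,fi,fk,fn,fp,ft,gi,gk,gn,gp,gt,ik,in,ip,it,kn,kp,kt,nt,pt
∂2: piv[aeg,aei,aek,aen,agi,agk,agn,agt,ain,ait,akn,akt,ant,efg,efp,egp,eik,eip,ekp,fgk,fgt,fik,fin,fpt] rk=24  ker:egi,egk,egn,ein,ekn,fgp,fip,fit,fkn,fkp,fkt,fnt,gin,gkn,gkt,ikn,ikp,ikt,int,ipt,knt,kpt
∂3: piv[aegi,aegk,aegn,aein,aekn,agin,agkn,agkt,aint,eikp,fgkt,fikn,fint,fipt,iknt,ikpt] rk=16  ker:egin,egkn
rk∂_2=24

rank∂_2=24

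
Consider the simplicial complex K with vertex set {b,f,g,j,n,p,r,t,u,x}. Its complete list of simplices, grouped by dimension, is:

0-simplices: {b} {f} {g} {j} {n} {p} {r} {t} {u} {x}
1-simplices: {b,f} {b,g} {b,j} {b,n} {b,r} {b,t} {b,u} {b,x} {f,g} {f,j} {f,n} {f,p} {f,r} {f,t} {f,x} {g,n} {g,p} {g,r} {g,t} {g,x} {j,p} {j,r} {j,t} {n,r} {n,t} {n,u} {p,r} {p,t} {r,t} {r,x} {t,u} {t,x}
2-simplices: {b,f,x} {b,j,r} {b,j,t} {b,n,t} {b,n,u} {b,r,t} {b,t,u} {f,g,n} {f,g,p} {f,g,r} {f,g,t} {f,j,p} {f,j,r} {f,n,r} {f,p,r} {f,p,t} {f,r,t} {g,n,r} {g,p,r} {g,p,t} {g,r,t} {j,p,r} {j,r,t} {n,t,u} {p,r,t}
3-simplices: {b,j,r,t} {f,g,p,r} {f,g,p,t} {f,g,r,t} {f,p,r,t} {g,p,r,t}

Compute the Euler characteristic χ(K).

χ(K)=-3

n_0=10 n_1=32 n_2=25 n_3=6
χ=+10−32+25−6=-3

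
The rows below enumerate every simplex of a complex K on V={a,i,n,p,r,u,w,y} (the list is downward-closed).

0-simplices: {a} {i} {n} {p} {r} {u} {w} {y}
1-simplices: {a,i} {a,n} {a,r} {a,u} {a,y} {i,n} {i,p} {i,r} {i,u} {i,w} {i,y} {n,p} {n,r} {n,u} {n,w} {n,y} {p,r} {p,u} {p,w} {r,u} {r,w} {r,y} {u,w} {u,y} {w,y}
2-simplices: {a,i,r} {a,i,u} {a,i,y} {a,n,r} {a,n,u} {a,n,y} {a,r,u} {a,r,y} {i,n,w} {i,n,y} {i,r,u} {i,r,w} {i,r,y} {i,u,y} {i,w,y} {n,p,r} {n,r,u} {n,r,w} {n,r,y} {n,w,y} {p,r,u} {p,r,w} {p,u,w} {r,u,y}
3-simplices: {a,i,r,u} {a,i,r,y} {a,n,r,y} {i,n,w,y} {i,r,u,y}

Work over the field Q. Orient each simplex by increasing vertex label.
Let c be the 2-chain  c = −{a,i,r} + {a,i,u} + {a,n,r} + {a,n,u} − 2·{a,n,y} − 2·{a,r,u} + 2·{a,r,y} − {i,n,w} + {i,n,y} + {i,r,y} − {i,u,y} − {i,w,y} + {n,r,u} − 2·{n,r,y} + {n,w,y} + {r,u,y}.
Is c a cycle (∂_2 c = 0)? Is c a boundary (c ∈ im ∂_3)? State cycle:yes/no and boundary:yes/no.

n_0=8 n_1=25 n_2=24 n_3=5  [Q]
∂1: piv[ai,an,ar,au,ay,ip,iw] rk=7  ker:in,ir,iu,iy,np,nr,nu,nw,ny,pr,pu,pw,ru,rw,ry,uw,uy,wy
∂2: piv[air,aiu,aiy,anr,anu,any,aru,ary,inw,iny,irw,iuy,iwy,npr,pru,prw,puw] rk=17  ker:iru,iry,nru,nrw,nry,nwy,ruy
∂3: piv[airu,airy,anry,inwy,iruy] rk=5
∂2c = 0
c vs im∂3: residual ≠ 0 ⇒ not boundary

cycle:yes boundary:no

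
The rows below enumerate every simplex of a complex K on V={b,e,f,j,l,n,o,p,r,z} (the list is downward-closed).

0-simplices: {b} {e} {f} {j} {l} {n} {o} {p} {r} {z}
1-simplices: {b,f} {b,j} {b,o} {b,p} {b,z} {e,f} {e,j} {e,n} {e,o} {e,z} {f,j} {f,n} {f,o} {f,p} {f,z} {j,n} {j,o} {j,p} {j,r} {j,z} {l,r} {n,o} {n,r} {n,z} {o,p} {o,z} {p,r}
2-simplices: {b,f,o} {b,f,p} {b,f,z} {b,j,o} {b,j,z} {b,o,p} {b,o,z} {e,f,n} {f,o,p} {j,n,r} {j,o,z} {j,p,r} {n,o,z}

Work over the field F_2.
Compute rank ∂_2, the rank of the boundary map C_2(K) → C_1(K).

rank∂_2=11

n_0=10 n_1=27 n_2=13  [Z2]
∂1: piv[bf,bj,bo,bp,bz,ef,en,jr,lr] rk=9  ker:ej,eo,ez,fj,fn,fo,fp,fz,jn,jo,jp,jz,no,nr,nz,op,oz,pr
∂2: piv[bfo,bfp,bfz,bjo,bjz,bop,boz,efn,jnr,jpr,noz] rk=11  ker:fop,joz
rk∂_2=11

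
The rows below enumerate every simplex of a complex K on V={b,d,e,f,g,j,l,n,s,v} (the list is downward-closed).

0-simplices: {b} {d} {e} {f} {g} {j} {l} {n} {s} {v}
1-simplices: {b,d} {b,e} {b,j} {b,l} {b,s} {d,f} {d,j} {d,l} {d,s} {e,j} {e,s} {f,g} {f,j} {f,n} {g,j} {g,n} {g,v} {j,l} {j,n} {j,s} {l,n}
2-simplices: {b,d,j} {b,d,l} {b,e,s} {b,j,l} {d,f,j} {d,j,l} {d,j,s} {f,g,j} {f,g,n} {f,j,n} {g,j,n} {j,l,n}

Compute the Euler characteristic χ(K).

n_0=10 n_1=21 n_2=12
χ=+10−21+12=1

χ(K)=1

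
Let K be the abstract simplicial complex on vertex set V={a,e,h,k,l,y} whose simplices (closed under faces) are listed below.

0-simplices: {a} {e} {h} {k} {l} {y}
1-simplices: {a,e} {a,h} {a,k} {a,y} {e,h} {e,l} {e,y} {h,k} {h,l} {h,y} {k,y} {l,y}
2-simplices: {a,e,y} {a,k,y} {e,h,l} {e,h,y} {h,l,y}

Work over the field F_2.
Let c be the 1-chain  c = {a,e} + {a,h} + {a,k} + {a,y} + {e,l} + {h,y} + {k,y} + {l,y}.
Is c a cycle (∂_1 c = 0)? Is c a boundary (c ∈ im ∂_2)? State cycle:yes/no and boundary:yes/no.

n_0=6 n_1=12 n_2=5  [Z2]
∂1: piv[ae,ah,ak,ay,el] rk=5  ker:eh,ey,hk,hl,hy,ky,ly
∂2: piv[aey,aky,ehl,ehy,hly] rk=5
∂1c = 0
c vs im∂2: residual ≠ 0 ⇒ not boundary

cycle:yes boundary:no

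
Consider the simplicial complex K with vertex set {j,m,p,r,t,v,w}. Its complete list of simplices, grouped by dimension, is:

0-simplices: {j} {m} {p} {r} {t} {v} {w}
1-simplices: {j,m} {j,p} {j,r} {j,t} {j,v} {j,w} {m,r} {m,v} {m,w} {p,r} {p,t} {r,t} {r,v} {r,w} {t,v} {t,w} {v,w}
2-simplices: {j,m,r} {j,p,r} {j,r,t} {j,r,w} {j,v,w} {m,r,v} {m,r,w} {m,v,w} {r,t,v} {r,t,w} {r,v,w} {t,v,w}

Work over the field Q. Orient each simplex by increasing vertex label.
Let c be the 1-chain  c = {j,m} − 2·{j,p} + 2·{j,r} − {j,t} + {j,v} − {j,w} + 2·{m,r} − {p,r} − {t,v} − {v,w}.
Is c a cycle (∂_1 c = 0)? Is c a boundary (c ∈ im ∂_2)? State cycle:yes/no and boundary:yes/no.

cycle:no boundary:no

n_0=7 n_1=17 n_2=12  [Q]
∂1: piv[jm,jp,jr,jt,jv,jw] rk=6  ker:mr,mv,mw,pr,pt,rt,rv,rw,tv,tw,vw
∂2: piv[jmr,jpr,jrt,jrw,jvw,mrv,mrw,mvw,rtv,rtw] rk=10  ker:rvw,tvw
∂1c = −{m} − {p} + 3·{r} + {v} − 2·{w}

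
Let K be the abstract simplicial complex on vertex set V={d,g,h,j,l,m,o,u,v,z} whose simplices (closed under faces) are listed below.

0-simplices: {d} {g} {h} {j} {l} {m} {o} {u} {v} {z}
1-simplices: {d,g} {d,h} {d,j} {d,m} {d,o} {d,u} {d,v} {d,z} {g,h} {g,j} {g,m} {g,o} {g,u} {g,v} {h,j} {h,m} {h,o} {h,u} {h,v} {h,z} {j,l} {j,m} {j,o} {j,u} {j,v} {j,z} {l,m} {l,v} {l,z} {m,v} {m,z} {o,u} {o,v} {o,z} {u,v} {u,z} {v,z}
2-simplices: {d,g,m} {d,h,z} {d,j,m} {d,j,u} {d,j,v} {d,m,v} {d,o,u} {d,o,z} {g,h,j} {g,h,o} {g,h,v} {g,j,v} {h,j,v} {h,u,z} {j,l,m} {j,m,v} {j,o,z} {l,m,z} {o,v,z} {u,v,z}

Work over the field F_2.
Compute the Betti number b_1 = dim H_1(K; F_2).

n_0=10 n_1=37 n_2=20  [Z2]
∂1: piv[dg,dh,dj,dm,do,du,dv,dz,jl] rk=9  ker:gh,gj,gm,go,gu,gv,hj,hm,ho,hu,hv,hz,jm,jo,ju,jv,jz,lm,lv,lz,mv,mz,ou,ov,oz,uv,uz,vz
∂2: piv[dgm,dhz,djm,dju,djv,dmv,dou,doz,ghj,gho,ghv,gjv,huz,jlm,joz,lmz,ovz,uvz] rk=18  ker:hjv,jmv
b_1=(37−9)−18=10

b_1=10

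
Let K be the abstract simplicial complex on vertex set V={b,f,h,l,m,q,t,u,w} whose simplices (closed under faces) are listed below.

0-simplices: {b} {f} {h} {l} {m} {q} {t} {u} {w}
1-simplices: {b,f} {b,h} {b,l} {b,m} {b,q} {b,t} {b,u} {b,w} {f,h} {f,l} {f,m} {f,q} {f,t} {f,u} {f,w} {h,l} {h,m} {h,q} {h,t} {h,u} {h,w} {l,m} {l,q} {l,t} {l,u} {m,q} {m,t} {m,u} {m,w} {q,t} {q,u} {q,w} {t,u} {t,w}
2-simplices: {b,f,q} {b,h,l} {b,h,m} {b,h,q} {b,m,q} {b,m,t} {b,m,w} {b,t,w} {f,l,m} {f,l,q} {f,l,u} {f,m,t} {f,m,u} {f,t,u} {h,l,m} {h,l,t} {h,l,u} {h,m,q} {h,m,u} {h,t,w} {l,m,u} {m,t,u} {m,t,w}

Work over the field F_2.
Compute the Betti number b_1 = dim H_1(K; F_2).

n_0=9 n_1=34 n_2=23  [Z2]
∂1: piv[bf,bh,bl,bm,bq,bt,bu,bw] rk=8  ker:fh,fl,fm,fq,ft,fu,fw,hl,hm,hq,ht,hu,hw,lm,lq,lt,lu,mq,mt,mu,mw,qt,qu,qw,tu,tw
∂2: piv[bfq,bhl,bhm,bhq,bmq,bmt,bmw,btw,flm,flq,flu,fmt,fmu,ftu,hlm,hlt,hlu,htw] rk=18  ker:hmq,hmu,lmu,mtu,mtw
b_1=(34−8)−18=8

b_1=8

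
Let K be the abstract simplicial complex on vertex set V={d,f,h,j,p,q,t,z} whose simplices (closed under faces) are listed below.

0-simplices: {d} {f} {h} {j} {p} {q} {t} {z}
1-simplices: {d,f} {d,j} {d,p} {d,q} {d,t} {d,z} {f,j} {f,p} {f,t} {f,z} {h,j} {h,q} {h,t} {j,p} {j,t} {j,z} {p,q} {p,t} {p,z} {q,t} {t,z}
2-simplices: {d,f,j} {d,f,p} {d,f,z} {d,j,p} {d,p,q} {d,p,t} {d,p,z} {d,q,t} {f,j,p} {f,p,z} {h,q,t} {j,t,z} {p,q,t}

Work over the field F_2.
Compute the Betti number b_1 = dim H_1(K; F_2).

n_0=8 n_1=21 n_2=13  [Z2]
∂1: piv[df,dj,dp,dq,dt,dz,hj] rk=7  ker:fj,fp,ft,fz,hq,ht,jp,jt,jz,pq,pt,pz,qt,tz
∂2: piv[dfj,dfp,dfz,djp,dpq,dpt,dpz,dqt,hqt,jtz] rk=10  ker:fjp,fpz,pqt
b_1=(21−7)−10=4

b_1=4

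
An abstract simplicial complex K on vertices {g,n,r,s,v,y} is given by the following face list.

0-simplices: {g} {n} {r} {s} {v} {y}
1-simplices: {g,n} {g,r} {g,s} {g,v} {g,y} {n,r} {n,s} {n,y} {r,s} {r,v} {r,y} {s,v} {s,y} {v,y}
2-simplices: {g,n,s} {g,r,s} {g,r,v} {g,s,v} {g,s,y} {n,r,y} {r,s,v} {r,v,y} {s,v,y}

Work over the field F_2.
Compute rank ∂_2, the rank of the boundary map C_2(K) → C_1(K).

rank∂_2=8

n_0=6 n_1=14 n_2=9  [Z2]
∂1: piv[gn,gr,gs,gv,gy] rk=5  ker:nr,ns,ny,rs,rv,ry,sv,sy,vy
∂2: piv[gns,grs,grv,gsv,gsy,nry,rvy,svy] rk=8  ker:rsv
rk∂_2=8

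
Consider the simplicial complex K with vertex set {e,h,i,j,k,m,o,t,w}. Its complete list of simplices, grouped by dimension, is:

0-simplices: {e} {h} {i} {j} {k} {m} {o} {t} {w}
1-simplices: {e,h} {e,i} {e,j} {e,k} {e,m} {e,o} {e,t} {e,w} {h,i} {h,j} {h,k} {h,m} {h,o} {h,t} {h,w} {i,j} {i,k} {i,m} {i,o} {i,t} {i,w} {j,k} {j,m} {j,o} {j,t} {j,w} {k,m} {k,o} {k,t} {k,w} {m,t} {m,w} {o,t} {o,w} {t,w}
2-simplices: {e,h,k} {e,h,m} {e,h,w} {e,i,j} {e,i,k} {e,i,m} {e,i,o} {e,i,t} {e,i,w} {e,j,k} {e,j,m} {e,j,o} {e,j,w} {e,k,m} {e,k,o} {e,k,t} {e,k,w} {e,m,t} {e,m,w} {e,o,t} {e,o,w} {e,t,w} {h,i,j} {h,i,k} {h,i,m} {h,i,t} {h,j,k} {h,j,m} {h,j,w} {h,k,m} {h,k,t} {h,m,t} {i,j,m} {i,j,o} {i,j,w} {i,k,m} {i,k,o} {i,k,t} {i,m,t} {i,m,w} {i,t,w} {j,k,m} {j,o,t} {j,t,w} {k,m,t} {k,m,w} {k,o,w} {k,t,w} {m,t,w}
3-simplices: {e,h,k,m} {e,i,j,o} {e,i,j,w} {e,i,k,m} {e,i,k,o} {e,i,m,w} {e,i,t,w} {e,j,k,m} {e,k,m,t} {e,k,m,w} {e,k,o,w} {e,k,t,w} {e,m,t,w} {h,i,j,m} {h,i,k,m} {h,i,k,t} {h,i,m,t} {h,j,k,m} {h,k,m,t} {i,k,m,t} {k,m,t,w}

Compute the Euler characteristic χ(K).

χ(K)=2

n_0=9 n_1=35 n_2=49 n_3=21
χ=+9−35+49−21=2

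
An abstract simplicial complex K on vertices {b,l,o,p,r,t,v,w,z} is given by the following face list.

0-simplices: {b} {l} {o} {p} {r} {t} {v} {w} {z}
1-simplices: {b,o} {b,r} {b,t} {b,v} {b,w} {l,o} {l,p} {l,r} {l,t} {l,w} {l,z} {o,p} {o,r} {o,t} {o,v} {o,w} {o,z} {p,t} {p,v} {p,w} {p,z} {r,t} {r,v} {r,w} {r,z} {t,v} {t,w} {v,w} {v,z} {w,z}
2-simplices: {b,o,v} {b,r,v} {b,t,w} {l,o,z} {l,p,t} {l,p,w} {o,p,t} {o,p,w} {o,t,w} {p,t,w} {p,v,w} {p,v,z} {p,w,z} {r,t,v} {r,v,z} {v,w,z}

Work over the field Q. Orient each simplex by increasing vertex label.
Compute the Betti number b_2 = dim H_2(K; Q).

n_0=9 n_1=30 n_2=16  [Q]
∂1: piv[bo,br,bt,bv,bw,lo,lp,lz] rk=8  ker:lr,lt,lw,op,or,ot,ov,ow,oz,pt,pv,pw,pz,rt,rv,rw,rz,tv,tw,vw,vz,wz
∂2: piv[bov,brv,btw,loz,lpt,lpw,opt,opw,otw,pvw,pvz,pwz,rtv,rvz] rk=14  ker:ptw,vwz
b_2=(16−14)−0=2

b_2=2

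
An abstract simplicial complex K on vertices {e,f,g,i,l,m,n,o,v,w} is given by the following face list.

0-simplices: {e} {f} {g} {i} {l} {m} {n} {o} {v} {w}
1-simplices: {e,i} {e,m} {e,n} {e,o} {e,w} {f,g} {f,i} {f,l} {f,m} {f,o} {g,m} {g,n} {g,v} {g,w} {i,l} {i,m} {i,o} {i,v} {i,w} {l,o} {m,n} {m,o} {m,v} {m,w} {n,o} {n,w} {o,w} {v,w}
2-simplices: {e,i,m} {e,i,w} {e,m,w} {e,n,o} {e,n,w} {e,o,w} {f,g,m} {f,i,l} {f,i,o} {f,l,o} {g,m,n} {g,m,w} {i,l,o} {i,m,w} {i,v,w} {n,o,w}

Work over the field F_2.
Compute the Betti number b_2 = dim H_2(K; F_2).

b_2=3

n_0=10 n_1=28 n_2=16  [Z2]
∂1: piv[ei,em,en,eo,ew,fg,fi,fl,gv] rk=9  ker:fm,fo,gm,gn,gw,il,im,io,iv,iw,lo,mn,mo,mv,mw,no,nw,ow,vw
∂2: piv[eim,eiw,emw,eno,enw,eow,fgm,fil,fio,flo,gmn,gmw,ivw] rk=13  ker:ilo,imw,now
b_2=(16−13)−0=3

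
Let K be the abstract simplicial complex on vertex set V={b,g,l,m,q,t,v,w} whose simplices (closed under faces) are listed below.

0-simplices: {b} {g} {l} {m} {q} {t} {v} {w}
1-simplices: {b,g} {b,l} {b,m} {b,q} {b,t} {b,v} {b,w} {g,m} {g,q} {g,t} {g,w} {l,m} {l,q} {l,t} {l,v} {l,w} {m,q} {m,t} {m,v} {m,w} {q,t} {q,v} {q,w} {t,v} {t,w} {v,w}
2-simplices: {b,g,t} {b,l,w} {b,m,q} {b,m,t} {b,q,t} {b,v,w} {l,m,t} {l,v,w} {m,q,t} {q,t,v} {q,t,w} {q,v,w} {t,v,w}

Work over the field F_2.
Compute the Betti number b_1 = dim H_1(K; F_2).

b_1=8

n_0=8 n_1=26 n_2=13  [Z2]
∂1: piv[bg,bl,bm,bq,bt,bv,bw] rk=7  ker:gm,gq,gt,gw,lm,lq,lt,lv,lw,mq,mt,mv,mw,qt,qv,qw,tv,tw,vw
∂2: piv[bgt,blw,bmq,bmt,bqt,bvw,lmt,lvw,qtv,qtw,qvw] rk=11  ker:mqt,tvw
b_1=(26−7)−11=8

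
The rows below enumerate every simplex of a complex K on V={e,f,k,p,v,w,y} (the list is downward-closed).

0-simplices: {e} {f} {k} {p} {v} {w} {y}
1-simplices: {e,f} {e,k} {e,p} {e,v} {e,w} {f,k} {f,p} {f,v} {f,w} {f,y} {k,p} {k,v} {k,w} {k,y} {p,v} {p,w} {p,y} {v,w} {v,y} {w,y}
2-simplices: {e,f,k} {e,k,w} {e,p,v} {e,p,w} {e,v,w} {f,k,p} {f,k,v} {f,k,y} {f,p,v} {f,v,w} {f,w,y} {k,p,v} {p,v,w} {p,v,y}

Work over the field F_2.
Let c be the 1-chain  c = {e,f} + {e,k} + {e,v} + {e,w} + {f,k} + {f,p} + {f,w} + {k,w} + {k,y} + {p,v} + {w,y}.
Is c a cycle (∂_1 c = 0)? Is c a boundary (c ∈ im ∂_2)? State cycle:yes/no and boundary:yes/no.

cycle:yes boundary:no

n_0=7 n_1=20 n_2=14  [Z2]
∂1: piv[ef,ek,ep,ev,ew,fy] rk=6  ker:fk,fp,fv,fw,kp,kv,kw,ky,pv,pw,py,vw,vy,wy
∂2: piv[efk,ekw,epv,epw,evw,fkp,fkv,fky,fpv,fvw,fwy,pvy] rk=12  ker:kpv,pvw
∂1c = 0
c vs im∂2: residual ≠ 0 ⇒ not boundary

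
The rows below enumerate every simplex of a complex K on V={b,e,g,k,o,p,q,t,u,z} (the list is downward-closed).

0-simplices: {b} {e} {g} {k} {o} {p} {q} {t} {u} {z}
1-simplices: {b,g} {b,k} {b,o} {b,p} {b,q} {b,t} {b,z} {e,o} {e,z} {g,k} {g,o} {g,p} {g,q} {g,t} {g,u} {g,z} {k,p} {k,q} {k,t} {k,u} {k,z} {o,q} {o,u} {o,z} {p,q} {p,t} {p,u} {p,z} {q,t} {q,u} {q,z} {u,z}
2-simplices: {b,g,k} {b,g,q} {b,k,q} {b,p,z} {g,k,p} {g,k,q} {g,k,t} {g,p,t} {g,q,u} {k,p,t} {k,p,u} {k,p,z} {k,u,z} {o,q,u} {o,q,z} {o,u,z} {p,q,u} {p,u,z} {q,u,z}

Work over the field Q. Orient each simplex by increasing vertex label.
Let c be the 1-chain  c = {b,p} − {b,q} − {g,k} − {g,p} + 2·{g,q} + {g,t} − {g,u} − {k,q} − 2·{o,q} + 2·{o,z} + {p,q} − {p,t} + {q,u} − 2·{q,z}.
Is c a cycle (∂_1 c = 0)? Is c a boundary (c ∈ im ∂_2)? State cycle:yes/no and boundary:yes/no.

n_0=10 n_1=32 n_2=19  [Q]
∂1: piv[bg,bk,bo,bp,bq,bt,bz,eo,gu] rk=9  ker:ez,gk,go,gp,gq,gt,gz,kp,kq,kt,ku,kz,oq,ou,oz,pq,pt,pu,pz,qt,qu,qz,uz
∂2: piv[bgk,bgq,bkq,bpz,gkp,gkt,gpt,gqu,kpu,kpz,kuz,oqu,oqz,ouz,pqu] rk=15  ker:gkq,kpt,puz,quz
∂1c = 0
c vs im∂2: residual ≠ 0 ⇒ not boundary

cycle:yes boundary:no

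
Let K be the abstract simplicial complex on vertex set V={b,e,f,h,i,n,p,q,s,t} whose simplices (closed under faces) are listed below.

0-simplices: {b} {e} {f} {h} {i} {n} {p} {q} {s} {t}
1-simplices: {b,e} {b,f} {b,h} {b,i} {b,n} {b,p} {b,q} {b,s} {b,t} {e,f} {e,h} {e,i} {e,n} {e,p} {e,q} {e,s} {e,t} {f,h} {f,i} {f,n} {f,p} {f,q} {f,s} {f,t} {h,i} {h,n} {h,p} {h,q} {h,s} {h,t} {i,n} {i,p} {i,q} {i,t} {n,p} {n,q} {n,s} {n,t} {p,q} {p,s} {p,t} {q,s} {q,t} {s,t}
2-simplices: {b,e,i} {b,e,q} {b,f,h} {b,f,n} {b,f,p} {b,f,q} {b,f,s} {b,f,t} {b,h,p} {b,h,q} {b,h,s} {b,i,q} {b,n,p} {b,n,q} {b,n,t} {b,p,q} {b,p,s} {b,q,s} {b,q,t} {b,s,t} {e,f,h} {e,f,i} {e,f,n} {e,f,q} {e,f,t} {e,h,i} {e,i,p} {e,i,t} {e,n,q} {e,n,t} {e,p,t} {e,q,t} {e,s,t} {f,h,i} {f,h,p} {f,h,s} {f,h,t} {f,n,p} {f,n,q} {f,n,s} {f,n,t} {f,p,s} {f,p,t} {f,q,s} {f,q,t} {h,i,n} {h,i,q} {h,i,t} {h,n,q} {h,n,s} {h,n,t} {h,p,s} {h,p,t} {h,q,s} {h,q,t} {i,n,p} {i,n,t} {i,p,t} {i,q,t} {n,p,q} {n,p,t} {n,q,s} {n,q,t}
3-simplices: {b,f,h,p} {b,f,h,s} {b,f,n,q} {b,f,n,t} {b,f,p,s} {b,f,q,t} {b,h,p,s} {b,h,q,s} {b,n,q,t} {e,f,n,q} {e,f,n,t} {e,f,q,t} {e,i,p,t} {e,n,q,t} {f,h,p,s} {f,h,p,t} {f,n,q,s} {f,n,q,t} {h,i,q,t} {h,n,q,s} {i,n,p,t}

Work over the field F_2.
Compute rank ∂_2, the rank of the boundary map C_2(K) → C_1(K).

n_0=10 n_1=44 n_2=63 n_3=21  [Z2]
∂1: piv[be,bf,bh,bi,bn,bp,bq,bs,bt] rk=9  ker:ef,eh,ei,en,ep,eq,es,et,fh,fi,fn,fp,fq,fs,ft,hi,hn,hp,hq,hs,ht,in,ip,iq,it,np,nq,ns,nt,pq,ps,pt,qs,qt,st
∂2: piv[bei,beq,bfh,bfn,bfp,bfq,bfs,bft,bhp,bhq,bhs,biq,bnp,bnq,bnt,bpq,bps,bqs,bqt,bst,efh,efi,efn,efq,eft,ehi,eip,eit,ept,est,fht,fns,fpt,hin,hnq] rk=35  ker:enq,ent,eqt,fhi,fhp,fhs,fnp,fnq,fnt,fps,fqs,fqt,hiq,hit,hns,hnt,hps,hpt,hqs,hqt,inp,int,ipt,iqt,npq,npt,nqs,nqt
∂3: piv[bfhp,bfhs,bfnq,bfnt,bfps,bfqt,bhps,bhqs,bnqt,efnq,efnt,efqt,eipt,fhpt,fnqs,hiqt,hnqs,inpt] rk=18  ker:enqt,fhps,fnqt
rk∂_2=35

rank∂_2=35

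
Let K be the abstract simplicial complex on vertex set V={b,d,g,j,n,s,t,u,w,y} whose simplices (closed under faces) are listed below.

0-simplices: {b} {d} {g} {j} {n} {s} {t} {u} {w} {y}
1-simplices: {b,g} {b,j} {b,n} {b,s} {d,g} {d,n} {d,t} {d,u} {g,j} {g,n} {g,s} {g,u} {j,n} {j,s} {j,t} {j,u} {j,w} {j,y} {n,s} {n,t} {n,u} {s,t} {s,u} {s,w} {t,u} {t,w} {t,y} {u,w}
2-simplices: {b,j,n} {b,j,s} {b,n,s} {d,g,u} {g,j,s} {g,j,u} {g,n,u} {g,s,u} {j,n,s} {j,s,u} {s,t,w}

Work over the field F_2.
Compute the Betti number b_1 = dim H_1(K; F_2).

n_0=10 n_1=28 n_2=11  [Z2]
∂1: piv[bg,bj,bn,bs,dg,dt,du,jw,jy] rk=9  ker:dn,gj,gn,gs,gu,jn,js,jt,ju,ns,nt,nu,st,su,sw,tu,tw,ty,uw
∂2: piv[bjn,bjs,bns,dgu,gjs,gju,gnu,gsu,stw] rk=9  ker:jns,jsu
b_1=(28−9)−9=10

b_1=10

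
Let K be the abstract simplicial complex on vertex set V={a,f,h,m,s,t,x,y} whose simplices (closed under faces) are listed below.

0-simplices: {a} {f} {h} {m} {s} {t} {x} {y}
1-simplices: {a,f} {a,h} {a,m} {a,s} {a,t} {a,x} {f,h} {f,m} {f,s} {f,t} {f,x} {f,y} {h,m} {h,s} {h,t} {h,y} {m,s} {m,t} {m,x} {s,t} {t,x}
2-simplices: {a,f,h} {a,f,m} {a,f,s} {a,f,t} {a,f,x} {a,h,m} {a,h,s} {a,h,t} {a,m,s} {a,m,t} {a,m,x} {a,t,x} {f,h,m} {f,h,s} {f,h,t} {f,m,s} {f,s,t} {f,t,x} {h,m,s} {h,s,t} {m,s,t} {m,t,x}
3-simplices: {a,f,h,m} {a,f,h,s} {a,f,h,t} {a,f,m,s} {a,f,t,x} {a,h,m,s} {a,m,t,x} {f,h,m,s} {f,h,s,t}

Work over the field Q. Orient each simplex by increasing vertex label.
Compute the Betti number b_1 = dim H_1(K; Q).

n_0=8 n_1=21 n_2=22 n_3=9  [Q]
∂1: piv[af,ah,am,as,at,ax,fy] rk=7  ker:fh,fm,fs,ft,fx,hm,hs,ht,hy,ms,mt,mx,st,tx
∂2: piv[afh,afm,afs,aft,afx,ahm,ahs,aht,ams,amt,amx,atx,fst] rk=13  ker:fhm,fhs,fht,fms,ftx,hms,hst,mst,mtx
∂3: piv[afhm,afhs,afht,afms,aftx,ahms,amtx,fhst] rk=8  ker:fhms
b_1=(21−7)−13=1

b_1=1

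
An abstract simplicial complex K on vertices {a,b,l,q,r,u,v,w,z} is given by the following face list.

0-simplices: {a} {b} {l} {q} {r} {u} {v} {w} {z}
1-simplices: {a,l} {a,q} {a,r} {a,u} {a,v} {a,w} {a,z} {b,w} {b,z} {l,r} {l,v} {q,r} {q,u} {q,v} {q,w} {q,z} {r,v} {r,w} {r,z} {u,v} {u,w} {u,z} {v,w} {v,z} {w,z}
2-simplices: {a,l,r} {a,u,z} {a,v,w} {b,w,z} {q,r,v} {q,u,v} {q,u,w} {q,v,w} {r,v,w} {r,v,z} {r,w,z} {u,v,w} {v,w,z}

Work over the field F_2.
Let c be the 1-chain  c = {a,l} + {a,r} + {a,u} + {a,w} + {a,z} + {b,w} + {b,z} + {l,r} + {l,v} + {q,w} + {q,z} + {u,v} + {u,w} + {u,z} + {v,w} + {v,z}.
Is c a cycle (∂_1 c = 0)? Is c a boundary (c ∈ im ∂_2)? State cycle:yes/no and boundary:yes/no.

n_0=9 n_1=25 n_2=13  [Z2]
∂1: piv[al,aq,ar,au,av,aw,az,bw] rk=8  ker:bz,lr,lv,qr,qu,qv,qw,qz,rv,rw,rz,uv,uw,uz,vw,vz,wz
∂2: piv[alr,auz,avw,bwz,qrv,quv,quw,qvw,rvw,rvz,rwz] rk=11  ker:uvw,vwz
∂1c = {a} + {l} + {w} + {z}

cycle:no boundary:no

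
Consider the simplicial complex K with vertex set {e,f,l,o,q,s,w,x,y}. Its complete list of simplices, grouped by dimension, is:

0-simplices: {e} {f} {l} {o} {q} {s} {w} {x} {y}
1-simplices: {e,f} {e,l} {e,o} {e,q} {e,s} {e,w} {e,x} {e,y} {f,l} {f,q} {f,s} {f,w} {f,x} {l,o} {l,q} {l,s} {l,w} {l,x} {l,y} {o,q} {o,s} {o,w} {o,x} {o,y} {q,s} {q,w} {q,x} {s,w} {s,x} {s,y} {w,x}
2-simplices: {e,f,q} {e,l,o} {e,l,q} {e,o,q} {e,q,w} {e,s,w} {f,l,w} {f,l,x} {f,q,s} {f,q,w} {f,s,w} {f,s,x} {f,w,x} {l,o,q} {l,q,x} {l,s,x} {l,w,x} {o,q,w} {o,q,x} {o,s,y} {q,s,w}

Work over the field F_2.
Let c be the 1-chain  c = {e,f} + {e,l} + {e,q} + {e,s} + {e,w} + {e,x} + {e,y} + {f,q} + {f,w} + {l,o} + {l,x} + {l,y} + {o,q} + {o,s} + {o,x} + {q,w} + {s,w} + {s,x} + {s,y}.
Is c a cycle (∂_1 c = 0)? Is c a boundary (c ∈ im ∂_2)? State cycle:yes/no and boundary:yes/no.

cycle:no boundary:no

n_0=9 n_1=31 n_2=21  [Z2]
∂1: piv[ef,el,eo,eq,es,ew,ex,ey] rk=8  ker:fl,fq,fs,fw,fx,lo,lq,ls,lw,lx,ly,oq,os,ow,ox,oy,qs,qw,qx,sw,sx,sy,wx
∂2: piv[efq,elo,elq,eoq,eqw,esw,flw,flx,fqs,fqw,fsw,fsx,fwx,lqx,lsx,oqw,oqx,osy] rk=18  ker:loq,lwx,qsw
∂1c = {e} + {f} + {s} + {y}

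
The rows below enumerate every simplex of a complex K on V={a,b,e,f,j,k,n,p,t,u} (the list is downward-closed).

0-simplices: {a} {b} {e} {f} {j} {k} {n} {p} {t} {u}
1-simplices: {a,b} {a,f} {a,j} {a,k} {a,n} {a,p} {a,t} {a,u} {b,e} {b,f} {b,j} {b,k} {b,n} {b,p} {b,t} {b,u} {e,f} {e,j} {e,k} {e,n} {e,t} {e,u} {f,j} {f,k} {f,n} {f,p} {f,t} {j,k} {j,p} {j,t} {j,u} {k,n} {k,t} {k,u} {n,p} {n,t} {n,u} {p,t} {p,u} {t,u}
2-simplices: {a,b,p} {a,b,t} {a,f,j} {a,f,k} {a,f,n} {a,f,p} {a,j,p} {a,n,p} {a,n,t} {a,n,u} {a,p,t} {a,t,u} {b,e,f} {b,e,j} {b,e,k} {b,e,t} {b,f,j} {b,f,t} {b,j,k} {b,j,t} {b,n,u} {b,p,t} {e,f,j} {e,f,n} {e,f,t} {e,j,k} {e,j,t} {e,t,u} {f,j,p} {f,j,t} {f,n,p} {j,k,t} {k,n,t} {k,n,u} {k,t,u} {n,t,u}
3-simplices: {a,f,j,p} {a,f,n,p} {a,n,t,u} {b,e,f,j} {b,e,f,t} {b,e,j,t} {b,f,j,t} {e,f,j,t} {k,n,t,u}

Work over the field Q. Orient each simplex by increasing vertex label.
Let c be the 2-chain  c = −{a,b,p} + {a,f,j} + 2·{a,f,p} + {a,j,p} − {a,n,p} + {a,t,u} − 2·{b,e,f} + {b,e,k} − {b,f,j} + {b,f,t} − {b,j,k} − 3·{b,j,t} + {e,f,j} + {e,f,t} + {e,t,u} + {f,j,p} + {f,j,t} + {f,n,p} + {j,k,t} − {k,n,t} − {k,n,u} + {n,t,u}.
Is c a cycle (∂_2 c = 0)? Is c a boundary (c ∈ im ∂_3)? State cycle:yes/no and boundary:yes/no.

n_0=10 n_1=40 n_2=36 n_3=9  [Q]
∂1: piv[ab,af,aj,ak,an,ap,at,au,be] rk=9  ker:bf,bj,bk,bn,bp,bt,bu,ef,ej,ek,en,et,eu,fj,fk,fn,fp,ft,jk,jp,jt,ju,kn,kt,ku,np,nt,nu,pt,pu,tu
∂2: piv[abp,abt,afj,afk,afn,afp,ajp,anp,ant,anu,apt,atu,bef,bej,bek,bet,bfj,bft,bjk,bjt,bnu,efn,etu,jkt,knt,knu] rk=26  ker:bpt,efj,eft,ejk,ejt,fjp,fjt,fnp,ktu,ntu
∂3: piv[afjp,afnp,antu,befj,beft,bejt,bfjt,kntu] rk=8  ker:efjt
∂2c = −{a,b} + 3·{a,f} − {a,n} − {a,p} + {a,t} − {a,u} − {b,e} + 2·{b,f} − 3·{b,j} − {b,p} + 2·{b,t} − {e,j} + {e,k} − {e,u} + 3·{f,j} + {f,n} + {f,t} + 2·{j,p} − 3·{j,t} − 2·{k,n} + 2·{k,t} + {k,u} − 2·{n,u} + 3·{t,u}

cycle:no boundary:no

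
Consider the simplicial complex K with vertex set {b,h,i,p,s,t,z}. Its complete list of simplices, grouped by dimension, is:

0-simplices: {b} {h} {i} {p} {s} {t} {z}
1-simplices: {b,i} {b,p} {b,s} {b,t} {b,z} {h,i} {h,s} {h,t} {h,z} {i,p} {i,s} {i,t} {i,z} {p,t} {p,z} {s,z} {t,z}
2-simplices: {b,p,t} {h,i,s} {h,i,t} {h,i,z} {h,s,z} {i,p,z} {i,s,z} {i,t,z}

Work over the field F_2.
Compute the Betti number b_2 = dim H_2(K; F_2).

n_0=7 n_1=17 n_2=8  [Z2]
∂1: piv[bi,bp,bs,bt,bz,hi] rk=6  ker:hs,ht,hz,ip,is,it,iz,pt,pz,sz,tz
∂2: piv[bpt,his,hit,hiz,hsz,ipz,itz] rk=7  ker:isz
b_2=(8−7)−0=1

b_2=1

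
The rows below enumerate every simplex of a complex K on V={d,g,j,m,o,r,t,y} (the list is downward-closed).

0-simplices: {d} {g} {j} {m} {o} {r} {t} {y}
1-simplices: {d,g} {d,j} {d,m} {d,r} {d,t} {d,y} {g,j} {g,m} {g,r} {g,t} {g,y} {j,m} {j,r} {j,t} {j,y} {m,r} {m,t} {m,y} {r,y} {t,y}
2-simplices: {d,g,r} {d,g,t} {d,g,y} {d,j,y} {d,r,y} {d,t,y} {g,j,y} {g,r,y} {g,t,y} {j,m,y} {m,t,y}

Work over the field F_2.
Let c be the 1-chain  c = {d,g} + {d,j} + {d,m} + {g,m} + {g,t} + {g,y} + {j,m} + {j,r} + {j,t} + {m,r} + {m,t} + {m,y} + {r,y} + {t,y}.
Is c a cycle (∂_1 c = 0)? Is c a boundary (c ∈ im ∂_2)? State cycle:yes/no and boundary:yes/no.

cycle:no boundary:no

n_0=8 n_1=20 n_2=11  [Z2]
∂1: piv[dg,dj,dm,dr,dt,dy] rk=6  ker:gj,gm,gr,gt,gy,jm,jr,jt,jy,mr,mt,my,ry,ty
∂2: piv[dgr,dgt,dgy,djy,dry,dty,gjy,jmy,mty] rk=9  ker:gry,gty
∂1c = {d} + {r}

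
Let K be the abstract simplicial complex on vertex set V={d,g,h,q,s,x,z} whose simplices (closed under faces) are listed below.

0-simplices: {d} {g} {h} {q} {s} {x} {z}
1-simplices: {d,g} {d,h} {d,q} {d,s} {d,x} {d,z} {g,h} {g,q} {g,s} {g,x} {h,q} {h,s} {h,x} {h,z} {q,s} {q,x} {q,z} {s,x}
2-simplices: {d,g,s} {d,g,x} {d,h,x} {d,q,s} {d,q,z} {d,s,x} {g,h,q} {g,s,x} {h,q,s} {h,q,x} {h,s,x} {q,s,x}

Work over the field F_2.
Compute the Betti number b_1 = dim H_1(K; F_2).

b_1=2

n_0=7 n_1=18 n_2=12  [Z2]
∂1: piv[dg,dh,dq,ds,dx,dz] rk=6  ker:gh,gq,gs,gx,hq,hs,hx,hz,qs,qx,qz,sx
∂2: piv[dgs,dgx,dhx,dqs,dqz,dsx,ghq,hqs,hqx,hsx] rk=10  ker:gsx,qsx
b_1=(18−6)−10=2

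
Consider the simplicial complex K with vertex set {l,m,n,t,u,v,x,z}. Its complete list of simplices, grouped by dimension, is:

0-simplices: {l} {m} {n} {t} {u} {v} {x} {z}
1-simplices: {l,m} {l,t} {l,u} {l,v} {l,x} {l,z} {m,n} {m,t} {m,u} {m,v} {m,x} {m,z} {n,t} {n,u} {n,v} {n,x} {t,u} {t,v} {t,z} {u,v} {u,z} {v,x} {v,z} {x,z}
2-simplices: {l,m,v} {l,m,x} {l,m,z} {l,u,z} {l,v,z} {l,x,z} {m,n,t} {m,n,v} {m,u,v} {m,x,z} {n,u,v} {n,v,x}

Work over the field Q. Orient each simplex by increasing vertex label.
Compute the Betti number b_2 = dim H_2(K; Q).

n_0=8 n_1=24 n_2=12  [Q]
∂1: piv[lm,lt,lu,lv,lx,lz,mn] rk=7  ker:mt,mu,mv,mx,mz,nt,nu,nv,nx,tu,tv,tz,uv,uz,vx,vz,xz
∂2: piv[lmv,lmx,lmz,luz,lvz,lxz,mnt,mnv,muv,nuv,nvx] rk=11  ker:mxz
b_2=(12−11)−0=1

b_2=1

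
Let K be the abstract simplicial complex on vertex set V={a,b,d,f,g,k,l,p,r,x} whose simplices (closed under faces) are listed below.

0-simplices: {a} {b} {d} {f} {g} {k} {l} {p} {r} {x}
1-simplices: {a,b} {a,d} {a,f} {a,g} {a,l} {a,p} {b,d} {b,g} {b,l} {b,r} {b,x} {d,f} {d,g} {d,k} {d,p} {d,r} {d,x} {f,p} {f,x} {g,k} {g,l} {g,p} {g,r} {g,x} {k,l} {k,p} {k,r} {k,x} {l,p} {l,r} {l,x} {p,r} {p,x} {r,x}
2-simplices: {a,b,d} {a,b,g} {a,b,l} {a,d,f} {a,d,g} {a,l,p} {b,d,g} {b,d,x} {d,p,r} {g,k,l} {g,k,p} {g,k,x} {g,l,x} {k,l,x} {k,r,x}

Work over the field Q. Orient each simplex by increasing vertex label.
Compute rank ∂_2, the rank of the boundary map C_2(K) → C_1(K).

n_0=10 n_1=34 n_2=15  [Q]
∂1: piv[ab,ad,af,ag,al,ap,br,bx,dk] rk=9  ker:bd,bg,bl,df,dg,dp,dr,dx,fp,fx,gk,gl,gp,gr,gx,kl,kp,kr,kx,lp,lr,lx,pr,px,rx
∂2: piv[abd,abg,abl,adf,adg,alp,bdx,dpr,gkl,gkp,gkx,glx,krx] rk=13  ker:bdg,klx
rk∂_2=13

rank∂_2=13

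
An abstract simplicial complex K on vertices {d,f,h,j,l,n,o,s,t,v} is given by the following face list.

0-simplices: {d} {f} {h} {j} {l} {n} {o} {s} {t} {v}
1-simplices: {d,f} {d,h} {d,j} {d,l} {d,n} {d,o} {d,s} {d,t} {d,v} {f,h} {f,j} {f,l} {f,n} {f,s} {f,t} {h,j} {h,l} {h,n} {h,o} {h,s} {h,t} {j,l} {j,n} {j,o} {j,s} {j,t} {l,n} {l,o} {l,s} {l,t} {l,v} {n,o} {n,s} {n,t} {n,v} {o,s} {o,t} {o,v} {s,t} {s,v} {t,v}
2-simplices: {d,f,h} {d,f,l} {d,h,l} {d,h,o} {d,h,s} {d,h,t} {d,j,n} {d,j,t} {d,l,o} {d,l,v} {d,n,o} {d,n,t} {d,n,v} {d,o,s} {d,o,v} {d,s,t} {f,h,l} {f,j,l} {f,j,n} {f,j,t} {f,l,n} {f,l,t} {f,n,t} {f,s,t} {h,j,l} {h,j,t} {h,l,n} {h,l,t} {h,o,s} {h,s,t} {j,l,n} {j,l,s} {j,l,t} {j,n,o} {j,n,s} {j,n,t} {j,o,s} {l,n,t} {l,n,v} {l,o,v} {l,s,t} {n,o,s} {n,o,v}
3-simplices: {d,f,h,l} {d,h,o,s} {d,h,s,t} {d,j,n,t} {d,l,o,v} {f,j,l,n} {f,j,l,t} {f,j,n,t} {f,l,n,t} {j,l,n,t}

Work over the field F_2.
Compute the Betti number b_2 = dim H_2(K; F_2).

n_0=10 n_1=41 n_2=43 n_3=10  [Z2]
∂1: piv[df,dh,dj,dl,dn,do,ds,dt,dv] rk=9  ker:fh,fj,fl,fn,fs,ft,hj,hl,hn,ho,hs,ht,jl,jn,jo,js,jt,ln,lo,ls,lt,lv,no,ns,nt,nv,os,ot,ov,st,sv,tv
∂2: piv[dfh,dfl,dhl,dho,dhs,dht,djn,djt,dlo,dlv,dno,dnt,dnv,dos,dov,dst,fjl,fjn,fjt,fln,flt,fst,hjl,hjt,hln,jls,jno,jns,jos] rk=29  ker:fhl,fnt,hlt,hos,hst,jln,jlt,jnt,lnt,lnv,lov,lst,nos,nov
∂3: piv[dfhl,dhos,dhst,djnt,dlov,fjln,fjlt,fjnt,flnt] rk=9  ker:jlnt
b_2=(43−29)−9=5

b_2=5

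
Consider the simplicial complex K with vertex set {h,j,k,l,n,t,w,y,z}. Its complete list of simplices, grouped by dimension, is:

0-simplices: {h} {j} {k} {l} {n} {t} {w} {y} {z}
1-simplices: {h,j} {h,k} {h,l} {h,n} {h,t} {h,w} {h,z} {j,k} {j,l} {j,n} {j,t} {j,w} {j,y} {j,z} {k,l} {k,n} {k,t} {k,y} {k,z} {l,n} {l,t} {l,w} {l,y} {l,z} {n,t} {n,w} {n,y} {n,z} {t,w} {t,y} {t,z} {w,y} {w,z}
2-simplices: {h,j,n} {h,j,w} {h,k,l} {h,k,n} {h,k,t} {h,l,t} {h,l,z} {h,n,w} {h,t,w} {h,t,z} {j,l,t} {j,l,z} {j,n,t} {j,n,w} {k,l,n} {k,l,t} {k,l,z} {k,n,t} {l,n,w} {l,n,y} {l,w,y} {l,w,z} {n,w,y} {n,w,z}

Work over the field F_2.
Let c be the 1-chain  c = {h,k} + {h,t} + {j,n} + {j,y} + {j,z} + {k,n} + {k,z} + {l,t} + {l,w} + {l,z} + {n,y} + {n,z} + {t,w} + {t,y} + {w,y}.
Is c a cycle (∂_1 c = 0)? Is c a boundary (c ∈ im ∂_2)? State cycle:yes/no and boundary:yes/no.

cycle:no boundary:no

n_0=9 n_1=33 n_2=24  [Z2]
∂1: piv[hj,hk,hl,hn,ht,hw,hz,jy] rk=8  ker:jk,jl,jn,jt,jw,jz,kl,kn,kt,ky,kz,ln,lt,lw,ly,lz,nt,nw,ny,nz,tw,ty,tz,wy,wz
∂2: piv[hjn,hjw,hkl,hkn,hkt,hlt,hlz,hnw,htw,htz,jlt,jlz,jnt,kln,klz,knt,lnw,lny,lwy,lwz,nwz] rk=21  ker:jnw,klt,nwy
∂1c = {j} + {k} + {l} + {w}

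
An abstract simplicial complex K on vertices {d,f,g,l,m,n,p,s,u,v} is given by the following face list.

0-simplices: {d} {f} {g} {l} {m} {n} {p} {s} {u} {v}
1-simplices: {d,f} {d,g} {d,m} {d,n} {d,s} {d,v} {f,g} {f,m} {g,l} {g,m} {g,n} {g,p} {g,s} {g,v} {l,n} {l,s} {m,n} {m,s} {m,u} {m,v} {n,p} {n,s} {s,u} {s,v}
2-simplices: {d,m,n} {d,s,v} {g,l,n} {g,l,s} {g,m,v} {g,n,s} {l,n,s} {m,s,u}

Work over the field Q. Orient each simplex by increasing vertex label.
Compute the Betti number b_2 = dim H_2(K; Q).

b_2=1

n_0=10 n_1=24 n_2=8  [Q]
∂1: piv[df,dg,dm,dn,ds,dv,gl,gp,mu] rk=9  ker:fg,fm,gm,gn,gs,gv,ln,ls,mn,ms,mv,np,ns,su,sv
∂2: piv[dmn,dsv,gln,gls,gmv,gns,msu] rk=7  ker:lns
b_2=(8−7)−0=1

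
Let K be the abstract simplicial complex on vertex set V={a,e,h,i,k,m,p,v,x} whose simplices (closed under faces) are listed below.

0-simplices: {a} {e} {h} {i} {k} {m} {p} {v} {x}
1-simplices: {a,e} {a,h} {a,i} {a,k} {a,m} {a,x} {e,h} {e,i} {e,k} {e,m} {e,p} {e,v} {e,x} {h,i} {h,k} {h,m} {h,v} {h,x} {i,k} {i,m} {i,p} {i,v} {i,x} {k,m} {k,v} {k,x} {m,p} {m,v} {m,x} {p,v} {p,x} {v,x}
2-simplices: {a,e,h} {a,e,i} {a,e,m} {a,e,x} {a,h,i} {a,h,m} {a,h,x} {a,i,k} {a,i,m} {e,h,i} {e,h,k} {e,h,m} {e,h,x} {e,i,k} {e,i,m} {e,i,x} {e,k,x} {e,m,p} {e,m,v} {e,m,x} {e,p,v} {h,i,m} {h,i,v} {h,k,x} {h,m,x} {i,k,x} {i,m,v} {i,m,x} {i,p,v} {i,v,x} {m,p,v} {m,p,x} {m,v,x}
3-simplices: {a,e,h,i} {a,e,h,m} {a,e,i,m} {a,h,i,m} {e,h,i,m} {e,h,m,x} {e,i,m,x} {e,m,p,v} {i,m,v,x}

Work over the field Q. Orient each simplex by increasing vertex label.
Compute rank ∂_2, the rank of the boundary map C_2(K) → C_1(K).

rank∂_2=22

n_0=9 n_1=32 n_2=33 n_3=9  [Q]
∂1: piv[ae,ah,ai,ak,am,ax,ep,ev] rk=8  ker:eh,ei,ek,em,ex,hi,hk,hm,hv,hx,ik,im,ip,iv,ix,km,kv,kx,mp,mv,mx,pv,px,vx
∂2: piv[aeh,aei,aem,aex,ahi,ahm,ahx,aik,aim,ehk,eik,eix,ekx,emp,emv,emx,epv,hiv,imv,ipv,ivx,mpx] rk=22  ker:ehi,ehm,ehx,eim,him,hkx,hmx,ikx,imx,mpv,mvx
∂3: piv[aehi,aehm,aeim,ahim,ehmx,eimx,empv,imvx] rk=8  ker:ehim
rk∂_2=22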